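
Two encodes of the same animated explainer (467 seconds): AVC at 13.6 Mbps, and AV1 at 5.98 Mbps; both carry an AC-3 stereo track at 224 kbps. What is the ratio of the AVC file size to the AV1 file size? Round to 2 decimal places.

Audio: 224 kbps = 0.224 Mbps.
AVC: 13.824 Mbps × 467 s = 6455.8 Mb = 0.752 GiB.
AV1: 6.204 Mbps × 467 s = 2897.3 Mb = 0.337 GiB.
Ratio: 0.752 / 0.337 = 2.228.

2.23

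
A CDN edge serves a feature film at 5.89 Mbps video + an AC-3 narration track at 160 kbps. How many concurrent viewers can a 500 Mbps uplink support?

82

Audio: 160 kbps = 0.160 Mbps.
Per-viewer media rate: 6.050 Mbps.
500 Mbps = 500.0 Mbps; 500.0 / 6.050 = 82.64 → 82 viewers.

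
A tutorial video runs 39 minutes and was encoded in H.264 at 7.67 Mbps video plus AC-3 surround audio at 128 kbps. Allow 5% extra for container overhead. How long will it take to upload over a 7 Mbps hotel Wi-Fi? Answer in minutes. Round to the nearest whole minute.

46 minutes

39 min = 2340 s
Audio: 128 kbps = 0.128 Mbps.
Total bitrate: 7.798 Mbps.
File: 7.798 Mbps × 2340 s = 18247.3 Mb.
With 5% container overhead: ×1.05. → 19159.7 Mb.
At 7 Mbps: 19159.7 / 7 = 2737.1 s ≈ 45.6 minutes.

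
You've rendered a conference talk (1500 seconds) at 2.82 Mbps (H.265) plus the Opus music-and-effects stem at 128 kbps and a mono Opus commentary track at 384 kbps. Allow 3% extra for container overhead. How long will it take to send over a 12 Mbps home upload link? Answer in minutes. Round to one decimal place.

7.1 minutes

Audio total: 128 + 384 = 512 kbps = 0.512 Mbps.
Total bitrate: 3.332 Mbps.
File: 3.332 Mbps × 1500 s = 4998.0 Mb.
With 3% container overhead: ×1.03. → 5147.9 Mb.
At 12 Mbps: 5147.9 / 12 = 429.0 s ≈ 7.15 minutes.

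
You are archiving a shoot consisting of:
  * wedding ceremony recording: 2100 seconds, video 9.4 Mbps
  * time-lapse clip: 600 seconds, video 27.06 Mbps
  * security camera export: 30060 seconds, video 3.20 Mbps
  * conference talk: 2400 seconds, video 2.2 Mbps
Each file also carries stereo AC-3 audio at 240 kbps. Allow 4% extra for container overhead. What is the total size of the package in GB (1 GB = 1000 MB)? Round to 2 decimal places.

Audio: 240 kbps = 0.240 Mbps.
wedding ceremony recording: 9.640 Mbps × 2100 s × 1.04 = 21053.8 Mb
time-lapse clip: 27.300 Mbps × 600 s × 1.04 = 17035.2 Mb
security camera export: 3.440 Mbps × 30060 s × 1.04 = 107542.7 Mb
conference talk: 2.440 Mbps × 2400 s × 1.04 = 6090.2 Mb
Total: 151721.9 Mb = 18965.2 MB.
= 18.97 GB.

18.97 GB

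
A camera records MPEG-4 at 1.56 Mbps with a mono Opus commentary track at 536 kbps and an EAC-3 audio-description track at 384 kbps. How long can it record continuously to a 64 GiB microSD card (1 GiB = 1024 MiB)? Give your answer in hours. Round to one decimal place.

61.6 hours

Audio total: 536 + 384 = 920 kbps = 0.920 Mbps.
Total bitrate: 1.56 + 0.920 = 2.480 Mbps.
Capacity: 64 GiB = 549,756 Mb.
Recording time: 549,756 / 2.480 = 221,676 s ≈ 61.6 hours.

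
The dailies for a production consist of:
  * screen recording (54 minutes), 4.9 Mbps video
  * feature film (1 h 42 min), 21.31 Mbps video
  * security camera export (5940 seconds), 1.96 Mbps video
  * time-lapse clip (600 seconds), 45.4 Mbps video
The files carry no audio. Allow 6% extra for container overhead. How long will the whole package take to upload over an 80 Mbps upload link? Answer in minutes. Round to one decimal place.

screen recording: 4.900 Mbps × 3240 s × 1.06 = 16828.6 Mb
feature film: 21.310 Mbps × 6120 s × 1.06 = 138242.2 Mb
security camera export: 1.960 Mbps × 5940 s × 1.06 = 12340.9 Mb
time-lapse clip: 45.400 Mbps × 600 s × 1.06 = 28874.4 Mb
Total: 196286.1 Mb = 24535.8 MB.
At 80 Mbps: 196286.1 / 80 = 2454 s ≈ 40.9 minutes.

40.9 minutes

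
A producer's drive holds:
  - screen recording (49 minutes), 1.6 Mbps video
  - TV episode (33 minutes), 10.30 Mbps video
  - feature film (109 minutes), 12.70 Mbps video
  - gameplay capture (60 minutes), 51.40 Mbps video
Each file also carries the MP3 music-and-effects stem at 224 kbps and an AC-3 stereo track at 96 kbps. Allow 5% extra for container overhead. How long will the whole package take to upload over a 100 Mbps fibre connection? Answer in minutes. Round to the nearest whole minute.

52 minutes

Audio total: 224 + 96 = 320 kbps = 0.320 Mbps.
screen recording: 1.920 Mbps × 2940 s × 1.05 = 5927.0 Mb
TV episode: 10.620 Mbps × 1980 s × 1.05 = 22079.0 Mb
feature film: 13.020 Mbps × 6540 s × 1.05 = 89408.3 Mb
gameplay capture: 51.720 Mbps × 3600 s × 1.05 = 195501.6 Mb
Total: 312916.0 Mb = 39114.5 MB.
At 100 Mbps: 312916.0 / 100 = 3129 s ≈ 52.2 minutes.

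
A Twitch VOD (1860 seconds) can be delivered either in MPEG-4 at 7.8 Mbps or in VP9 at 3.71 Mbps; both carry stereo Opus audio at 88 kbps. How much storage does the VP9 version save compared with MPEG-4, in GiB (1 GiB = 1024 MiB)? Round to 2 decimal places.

0.89 GiB

Audio: 88 kbps = 0.088 Mbps.
MPEG-4: 7.888 Mbps × 1860 s = 14671.7 Mb = 1.708 GiB.
VP9: 3.798 Mbps × 1860 s = 7064.3 Mb = 0.822 GiB.
Saving: 1.708 − 0.822 = 0.886 GiB.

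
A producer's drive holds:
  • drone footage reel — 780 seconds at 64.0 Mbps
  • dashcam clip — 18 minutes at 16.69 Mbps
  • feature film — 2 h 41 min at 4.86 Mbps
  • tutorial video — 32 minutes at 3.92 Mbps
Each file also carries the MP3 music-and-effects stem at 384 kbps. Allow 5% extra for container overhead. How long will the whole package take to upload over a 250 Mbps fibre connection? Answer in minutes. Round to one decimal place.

Audio: 384 kbps = 0.384 Mbps.
drone footage reel: 64.384 Mbps × 780 s × 1.05 = 52730.5 Mb
dashcam clip: 17.074 Mbps × 1080 s × 1.05 = 19361.9 Mb
feature film: 5.244 Mbps × 9660 s × 1.05 = 53189.9 Mb
tutorial video: 4.304 Mbps × 1920 s × 1.05 = 8676.9 Mb
Total: 133959.2 Mb = 16744.9 MB.
At 250 Mbps: 133959.2 / 250 = 536 s ≈ 8.93 minutes.

8.9 minutes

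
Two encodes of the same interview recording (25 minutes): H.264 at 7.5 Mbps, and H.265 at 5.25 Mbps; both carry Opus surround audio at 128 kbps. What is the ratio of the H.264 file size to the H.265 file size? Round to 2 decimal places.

25 min = 1500 s
Audio: 128 kbps = 0.128 Mbps.
H.264: 7.628 Mbps × 1500 s = 11442.0 Mb = 1.332 GiB.
H.265: 5.378 Mbps × 1500 s = 8067.0 Mb = 0.939 GiB.
Ratio: 1.332 / 0.939 = 1.418.

1.42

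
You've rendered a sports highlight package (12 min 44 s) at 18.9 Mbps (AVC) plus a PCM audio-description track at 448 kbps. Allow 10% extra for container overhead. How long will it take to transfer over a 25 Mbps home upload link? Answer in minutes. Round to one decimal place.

10.8 minutes

12 min 44 s = 764 s
Audio: 448 kbps = 0.448 Mbps.
Total bitrate: 19.348 Mbps.
File: 19.348 Mbps × 764 s = 14781.9 Mb.
With 10% container overhead: ×1.10. → 16260.1 Mb.
At 25 Mbps: 16260.1 / 25 = 650.4 s ≈ 10.8 minutes.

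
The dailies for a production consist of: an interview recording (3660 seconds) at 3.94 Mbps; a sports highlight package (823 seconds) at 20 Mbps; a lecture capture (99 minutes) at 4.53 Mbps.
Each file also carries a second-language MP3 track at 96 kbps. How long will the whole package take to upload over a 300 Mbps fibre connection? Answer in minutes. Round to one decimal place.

Audio: 96 kbps = 0.096 Mbps.
interview recording: 4.036 Mbps × 3660 s = 14771.8 Mb
sports highlight package: 20.096 Mbps × 823 s = 16539.0 Mb
lecture capture: 4.626 Mbps × 5940 s = 27478.4 Mb
Total: 58789.2 Mb = 7348.7 MB.
At 300 Mbps: 58789.2 / 300 = 196 s ≈ 3.27 minutes.

3.3 minutes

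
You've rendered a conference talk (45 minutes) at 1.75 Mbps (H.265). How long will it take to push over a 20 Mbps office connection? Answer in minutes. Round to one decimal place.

45 min = 2700 s
File: 1.750 Mbps × 2700 s = 4725.0 Mb.
At 20 Mbps: 4725.0 / 20 = 236.2 s ≈ 3.94 minutes.

3.9 minutes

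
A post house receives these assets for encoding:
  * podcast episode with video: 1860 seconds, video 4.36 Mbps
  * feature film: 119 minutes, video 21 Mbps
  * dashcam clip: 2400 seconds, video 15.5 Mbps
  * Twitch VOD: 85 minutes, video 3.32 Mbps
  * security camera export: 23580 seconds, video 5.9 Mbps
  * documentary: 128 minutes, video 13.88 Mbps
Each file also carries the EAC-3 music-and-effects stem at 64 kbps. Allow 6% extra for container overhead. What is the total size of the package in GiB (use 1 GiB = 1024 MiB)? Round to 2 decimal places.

Audio: 64 kbps = 0.064 Mbps.
podcast episode with video: 4.424 Mbps × 1860 s × 1.06 = 8722.4 Mb
feature film: 21.064 Mbps × 7140 s × 1.06 = 159420.8 Mb
dashcam clip: 15.564 Mbps × 2400 s × 1.06 = 39594.8 Mb
Twitch VOD: 3.384 Mbps × 5100 s × 1.06 = 18293.9 Mb
security camera export: 5.964 Mbps × 23580 s × 1.06 = 149069.0 Mb
documentary: 13.944 Mbps × 7680 s × 1.06 = 113515.3 Mb
Total: 488616.2 Mb = 61077.0 MB.
= 56.88 GiB.

56.88 GiB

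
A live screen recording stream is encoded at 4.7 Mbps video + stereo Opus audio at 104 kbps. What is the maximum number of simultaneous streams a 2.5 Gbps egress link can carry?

520

Audio: 104 kbps = 0.104 Mbps.
Per-viewer media rate: 4.804 Mbps.
2.5 Gbps = 2,500 Mbps; 2,500 / 4.804 = 520.40 → 520 viewers.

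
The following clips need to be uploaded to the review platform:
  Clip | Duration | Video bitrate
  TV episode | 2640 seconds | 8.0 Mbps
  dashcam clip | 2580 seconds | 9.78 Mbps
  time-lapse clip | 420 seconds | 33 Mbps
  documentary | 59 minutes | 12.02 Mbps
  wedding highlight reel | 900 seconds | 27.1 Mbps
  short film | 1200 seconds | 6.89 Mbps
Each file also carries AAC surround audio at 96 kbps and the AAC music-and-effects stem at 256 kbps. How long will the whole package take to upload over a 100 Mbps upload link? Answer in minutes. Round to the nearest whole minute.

Audio total: 96 + 256 = 352 kbps = 0.352 Mbps.
TV episode: 8.352 Mbps × 2640 s = 22049.3 Mb
dashcam clip: 10.132 Mbps × 2580 s = 26140.6 Mb
time-lapse clip: 33.352 Mbps × 420 s = 14007.8 Mb
documentary: 12.372 Mbps × 3540 s = 43796.9 Mb
wedding highlight reel: 27.452 Mbps × 900 s = 24706.8 Mb
short film: 7.242 Mbps × 1200 s = 8690.4 Mb
Total: 139391.8 Mb = 17424.0 MB.
At 100 Mbps: 139391.8 / 100 = 1394 s ≈ 23.2 minutes.

23 minutes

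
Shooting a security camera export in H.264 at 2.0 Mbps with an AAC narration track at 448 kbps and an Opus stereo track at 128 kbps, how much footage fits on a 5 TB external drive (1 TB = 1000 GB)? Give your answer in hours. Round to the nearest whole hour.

Audio total: 448 + 128 = 576 kbps = 0.576 Mbps.
Total bitrate: 2.0 + 0.576 = 2.576 Mbps.
Capacity: 5 TB = 40,000,000 Mb.
Recording time: 40,000,000 / 2.576 = 15,527,950 s ≈ 4,313 hours.

4313 hours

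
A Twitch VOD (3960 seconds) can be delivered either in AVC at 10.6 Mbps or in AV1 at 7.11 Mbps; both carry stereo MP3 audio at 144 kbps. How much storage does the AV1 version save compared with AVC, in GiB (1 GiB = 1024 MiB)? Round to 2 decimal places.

Audio: 144 kbps = 0.144 Mbps.
AVC: 10.744 Mbps × 3960 s = 42546.2 Mb = 4.953 GiB.
AV1: 7.254 Mbps × 3960 s = 28725.8 Mb = 3.344 GiB.
Saving: 4.953 − 3.344 = 1.609 GiB.

1.61 GiB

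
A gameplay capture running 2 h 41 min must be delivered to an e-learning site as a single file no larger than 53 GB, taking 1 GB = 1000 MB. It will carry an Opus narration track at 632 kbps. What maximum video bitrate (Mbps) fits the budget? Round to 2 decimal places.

43.26 Mbps

Budget: 53 GB = 424000.0 Mb.
2 h 41 min = 161 min = 9660 s
Total bitrate budget: 424000.0 Mb / 9660 s = 43.892 Mbps.
Audio: 632 kbps = 0.632 Mbps.
Video: 43.892 − 0.632 = 43.260 Mbps.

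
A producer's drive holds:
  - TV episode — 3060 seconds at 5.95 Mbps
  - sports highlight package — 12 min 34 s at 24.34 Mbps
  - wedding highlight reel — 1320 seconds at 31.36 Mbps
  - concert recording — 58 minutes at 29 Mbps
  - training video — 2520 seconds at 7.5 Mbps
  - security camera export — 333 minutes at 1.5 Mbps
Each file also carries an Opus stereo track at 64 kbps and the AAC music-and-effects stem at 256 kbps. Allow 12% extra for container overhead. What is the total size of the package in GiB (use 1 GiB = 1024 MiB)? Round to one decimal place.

31.0 GiB

Audio total: 64 + 256 = 320 kbps = 0.320 Mbps.
TV episode: 6.270 Mbps × 3060 s × 1.12 = 21488.5 Mb
sports highlight package: 24.660 Mbps × 754 s × 1.12 = 20824.9 Mb
wedding highlight reel: 31.680 Mbps × 1320 s × 1.12 = 46835.7 Mb
concert recording: 29.320 Mbps × 3480 s × 1.12 = 114277.6 Mb
training video: 7.820 Mbps × 2520 s × 1.12 = 22071.2 Mb
security camera export: 1.820 Mbps × 19980 s × 1.12 = 40727.2 Mb
Total: 266225.2 Mb = 33278.1 MB.
= 30.99 GiB.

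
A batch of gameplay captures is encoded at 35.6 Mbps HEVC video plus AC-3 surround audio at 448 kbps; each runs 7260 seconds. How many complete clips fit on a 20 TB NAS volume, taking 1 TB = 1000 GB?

611

Audio: 448 kbps = 0.448 Mbps.
Total bitrate: 36.048 Mbps.
Per item: 36.048 Mbps × 7260 s = 261,708 Mb = 32,714 MB.
Capacity: 20 TB = 160,000,000 Mb; 611.37 items → 611 complete.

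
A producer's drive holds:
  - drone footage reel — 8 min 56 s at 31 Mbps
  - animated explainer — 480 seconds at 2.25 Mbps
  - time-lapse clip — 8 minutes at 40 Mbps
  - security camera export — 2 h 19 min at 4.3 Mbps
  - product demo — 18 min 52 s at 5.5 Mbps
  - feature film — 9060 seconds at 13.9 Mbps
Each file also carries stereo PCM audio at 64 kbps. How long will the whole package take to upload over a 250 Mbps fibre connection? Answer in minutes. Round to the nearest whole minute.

Audio: 64 kbps = 0.064 Mbps.
drone footage reel: 31.064 Mbps × 536 s = 16650.3 Mb
animated explainer: 2.314 Mbps × 480 s = 1110.7 Mb
time-lapse clip: 40.064 Mbps × 480 s = 19230.7 Mb
security camera export: 4.364 Mbps × 8340 s = 36395.8 Mb
product demo: 5.564 Mbps × 1132 s = 6298.4 Mb
feature film: 13.964 Mbps × 9060 s = 126513.8 Mb
Total: 206199.8 Mb = 25775.0 MB.
At 250 Mbps: 206199.8 / 250 = 825 s ≈ 13.7 minutes.

14 minutes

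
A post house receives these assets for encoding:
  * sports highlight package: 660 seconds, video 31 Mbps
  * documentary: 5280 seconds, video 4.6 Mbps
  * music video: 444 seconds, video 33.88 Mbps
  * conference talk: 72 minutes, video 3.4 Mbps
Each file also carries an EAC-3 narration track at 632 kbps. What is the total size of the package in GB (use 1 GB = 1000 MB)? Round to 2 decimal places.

10.16 GB

Audio: 632 kbps = 0.632 Mbps.
sports highlight package: 31.632 Mbps × 660 s = 20877.1 Mb
documentary: 5.232 Mbps × 5280 s = 27625.0 Mb
music video: 34.512 Mbps × 444 s = 15323.3 Mb
conference talk: 4.032 Mbps × 4320 s = 17418.2 Mb
Total: 81243.6 Mb = 10155.5 MB.
= 10.16 GB.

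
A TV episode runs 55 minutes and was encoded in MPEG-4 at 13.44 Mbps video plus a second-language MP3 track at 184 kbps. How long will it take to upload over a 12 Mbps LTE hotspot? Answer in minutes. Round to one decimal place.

62.4 minutes

55 min = 3300 s
Audio: 184 kbps = 0.184 Mbps.
Total bitrate: 13.624 Mbps.
File: 13.624 Mbps × 3300 s = 44959.2 Mb.
At 12 Mbps: 44959.2 / 12 = 3746.6 s ≈ 62.4 minutes.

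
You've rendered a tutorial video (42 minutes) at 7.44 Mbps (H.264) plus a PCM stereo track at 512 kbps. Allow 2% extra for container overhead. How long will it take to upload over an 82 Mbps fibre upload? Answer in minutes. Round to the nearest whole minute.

42 min = 2520 s
Audio: 512 kbps = 0.512 Mbps.
Total bitrate: 7.952 Mbps.
File: 7.952 Mbps × 2520 s = 20039.0 Mb.
With 2% container overhead: ×1.02. → 20439.8 Mb.
At 82 Mbps: 20439.8 / 82 = 249.3 s ≈ 4.15 minutes.

4 minutes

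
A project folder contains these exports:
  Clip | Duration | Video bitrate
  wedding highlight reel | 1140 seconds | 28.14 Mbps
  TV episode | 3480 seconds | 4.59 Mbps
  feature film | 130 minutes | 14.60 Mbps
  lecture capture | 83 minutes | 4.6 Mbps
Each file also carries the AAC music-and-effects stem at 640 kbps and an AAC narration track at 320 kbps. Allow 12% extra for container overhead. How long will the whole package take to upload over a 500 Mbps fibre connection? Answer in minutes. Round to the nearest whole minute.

8 minutes

Audio total: 640 + 320 = 960 kbps = 0.960 Mbps.
wedding highlight reel: 29.100 Mbps × 1140 s × 1.12 = 37154.9 Mb
TV episode: 5.550 Mbps × 3480 s × 1.12 = 21631.7 Mb
feature film: 15.560 Mbps × 7800 s × 1.12 = 135932.2 Mb
lecture capture: 5.560 Mbps × 4980 s × 1.12 = 31011.5 Mb
Total: 225730.2 Mb = 28216.3 MB.
At 500 Mbps: 225730.2 / 500 = 451 s ≈ 7.52 minutes.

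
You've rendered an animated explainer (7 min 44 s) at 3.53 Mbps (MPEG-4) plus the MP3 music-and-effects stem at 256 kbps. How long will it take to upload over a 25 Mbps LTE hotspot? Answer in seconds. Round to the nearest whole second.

7 min 44 s = 464 s
Audio: 256 kbps = 0.256 Mbps.
Total bitrate: 3.786 Mbps.
File: 3.786 Mbps × 464 s = 1756.7 Mb.
At 25 Mbps: 1756.7 / 25 = 70.3 s ≈ 70.3 seconds.

70 seconds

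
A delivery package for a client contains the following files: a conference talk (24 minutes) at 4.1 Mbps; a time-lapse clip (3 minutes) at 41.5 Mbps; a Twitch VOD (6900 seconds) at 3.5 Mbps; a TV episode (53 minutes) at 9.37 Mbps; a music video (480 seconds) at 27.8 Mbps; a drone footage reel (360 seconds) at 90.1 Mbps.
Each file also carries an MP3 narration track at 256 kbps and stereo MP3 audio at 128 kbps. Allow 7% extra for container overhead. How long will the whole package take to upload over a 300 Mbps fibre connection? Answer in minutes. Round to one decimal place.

7.0 minutes

Audio total: 256 + 128 = 384 kbps = 0.384 Mbps.
conference talk: 4.484 Mbps × 1440 s × 1.07 = 6908.9 Mb
time-lapse clip: 41.884 Mbps × 180 s × 1.07 = 8066.9 Mb
Twitch VOD: 3.884 Mbps × 6900 s × 1.07 = 28675.6 Mb
TV episode: 9.754 Mbps × 3180 s × 1.07 = 33189.0 Mb
music video: 28.184 Mbps × 480 s × 1.07 = 14475.3 Mb
drone footage reel: 90.484 Mbps × 360 s × 1.07 = 34854.4 Mb
Total: 126170.1 Mb = 15771.3 MB.
At 300 Mbps: 126170.1 / 300 = 421 s ≈ 7.01 minutes.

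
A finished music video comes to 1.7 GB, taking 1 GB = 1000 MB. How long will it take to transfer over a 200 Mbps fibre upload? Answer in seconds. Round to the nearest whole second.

File: 1.7 GB = 13600.0 Mb.
At 200 Mbps: 13600.0 / 200 = 68.0 s ≈ 68 seconds.

68 seconds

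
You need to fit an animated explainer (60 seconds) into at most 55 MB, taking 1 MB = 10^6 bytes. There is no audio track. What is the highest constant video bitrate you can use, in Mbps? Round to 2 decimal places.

Budget: 55 MB = 440.0 Mb.
Total bitrate budget: 440.0 Mb / 60 s = 7.333 Mbps.

7.33 Mbps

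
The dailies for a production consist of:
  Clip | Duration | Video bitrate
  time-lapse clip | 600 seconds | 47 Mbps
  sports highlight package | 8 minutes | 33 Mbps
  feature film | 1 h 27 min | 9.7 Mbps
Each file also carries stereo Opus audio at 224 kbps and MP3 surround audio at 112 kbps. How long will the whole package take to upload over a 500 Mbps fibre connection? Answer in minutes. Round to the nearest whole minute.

3 minutes

Audio total: 224 + 112 = 336 kbps = 0.336 Mbps.
time-lapse clip: 47.336 Mbps × 600 s = 28401.6 Mb
sports highlight package: 33.336 Mbps × 480 s = 16001.3 Mb
feature film: 10.036 Mbps × 5220 s = 52387.9 Mb
Total: 96790.8 Mb = 12098.9 MB.
At 500 Mbps: 96790.8 / 500 = 194 s ≈ 3.23 minutes.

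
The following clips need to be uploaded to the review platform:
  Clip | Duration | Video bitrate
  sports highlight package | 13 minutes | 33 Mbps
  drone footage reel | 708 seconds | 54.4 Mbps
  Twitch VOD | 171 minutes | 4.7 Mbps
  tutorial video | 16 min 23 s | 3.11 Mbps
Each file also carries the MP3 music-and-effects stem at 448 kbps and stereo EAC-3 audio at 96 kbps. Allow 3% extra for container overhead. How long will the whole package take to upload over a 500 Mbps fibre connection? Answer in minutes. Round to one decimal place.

Audio total: 448 + 96 = 544 kbps = 0.544 Mbps.
sports highlight package: 33.544 Mbps × 780 s × 1.03 = 26949.2 Mb
drone footage reel: 54.944 Mbps × 708 s × 1.03 = 40067.4 Mb
Twitch VOD: 5.244 Mbps × 10260 s × 1.03 = 55417.5 Mb
tutorial video: 3.654 Mbps × 983 s × 1.03 = 3699.6 Mb
Total: 126133.8 Mb = 15766.7 MB.
At 500 Mbps: 126133.8 / 500 = 252 s ≈ 4.2 minutes.

4.2 minutes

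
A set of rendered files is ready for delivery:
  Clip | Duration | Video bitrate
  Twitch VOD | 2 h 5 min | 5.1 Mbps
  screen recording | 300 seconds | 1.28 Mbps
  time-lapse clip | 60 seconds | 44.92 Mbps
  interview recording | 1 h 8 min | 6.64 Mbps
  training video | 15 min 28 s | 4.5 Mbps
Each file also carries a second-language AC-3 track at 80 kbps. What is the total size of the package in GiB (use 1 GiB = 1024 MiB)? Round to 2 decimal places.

8.57 GiB

Audio: 80 kbps = 0.080 Mbps.
Twitch VOD: 5.180 Mbps × 7500 s = 38850.0 Mb
screen recording: 1.360 Mbps × 300 s = 408.0 Mb
time-lapse clip: 45.000 Mbps × 60 s = 2700.0 Mb
interview recording: 6.720 Mbps × 4080 s = 27417.6 Mb
training video: 4.580 Mbps × 928 s = 4250.2 Mb
Total: 73625.8 Mb = 9203.2 MB.
= 8.571 GiB.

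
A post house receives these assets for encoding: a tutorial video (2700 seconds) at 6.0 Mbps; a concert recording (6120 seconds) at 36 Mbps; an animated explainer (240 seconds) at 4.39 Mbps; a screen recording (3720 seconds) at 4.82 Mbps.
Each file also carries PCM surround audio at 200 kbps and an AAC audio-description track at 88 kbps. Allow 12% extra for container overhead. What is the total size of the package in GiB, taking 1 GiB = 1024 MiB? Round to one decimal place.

33.8 GiB

Audio total: 200 + 88 = 288 kbps = 0.288 Mbps.
tutorial video: 6.288 Mbps × 2700 s × 1.12 = 19014.9 Mb
concert recording: 36.288 Mbps × 6120 s × 1.12 = 248732.5 Mb
animated explainer: 4.678 Mbps × 240 s × 1.12 = 1257.4 Mb
screen recording: 5.108 Mbps × 3720 s × 1.12 = 21282.0 Mb
Total: 290286.8 Mb = 36285.8 MB.
= 33.79 GiB.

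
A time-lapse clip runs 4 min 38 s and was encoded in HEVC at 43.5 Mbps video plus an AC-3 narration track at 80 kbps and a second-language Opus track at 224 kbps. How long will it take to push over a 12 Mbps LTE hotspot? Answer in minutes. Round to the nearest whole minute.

4 min 38 s = 278 s
Audio total: 80 + 224 = 304 kbps = 0.304 Mbps.
Total bitrate: 43.804 Mbps.
File: 43.804 Mbps × 278 s = 12177.5 Mb.
At 12 Mbps: 12177.5 / 12 = 1014.8 s ≈ 16.9 minutes.

17 minutes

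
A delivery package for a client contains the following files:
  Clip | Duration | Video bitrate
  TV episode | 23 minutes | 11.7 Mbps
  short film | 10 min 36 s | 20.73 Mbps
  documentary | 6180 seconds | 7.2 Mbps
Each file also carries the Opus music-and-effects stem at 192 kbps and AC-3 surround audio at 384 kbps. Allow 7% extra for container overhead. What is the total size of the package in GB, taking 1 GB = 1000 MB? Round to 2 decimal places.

Audio total: 192 + 384 = 576 kbps = 0.576 Mbps.
TV episode: 12.276 Mbps × 1380 s × 1.07 = 18126.7 Mb
short film: 21.306 Mbps × 636 s × 1.07 = 14499.2 Mb
documentary: 7.776 Mbps × 6180 s × 1.07 = 51419.6 Mb
Total: 84045.5 Mb = 10505.7 MB.
= 10.51 GB.

10.51 GB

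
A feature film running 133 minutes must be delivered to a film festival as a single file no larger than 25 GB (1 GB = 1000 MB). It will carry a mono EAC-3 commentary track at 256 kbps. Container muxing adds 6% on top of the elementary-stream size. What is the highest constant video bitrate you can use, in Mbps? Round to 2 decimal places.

Budget: 25 GB = 200000.0 Mb.
Stream payload after overhead: 200000.0 / 1.06 = 188679.2 Mb.
133 min = 7980 s
Total bitrate budget: 188679.2 Mb / 7980 s = 23.644 Mbps.
Audio: 256 kbps = 0.256 Mbps.
Video: 23.644 − 0.256 = 23.388 Mbps.

23.39 Mbps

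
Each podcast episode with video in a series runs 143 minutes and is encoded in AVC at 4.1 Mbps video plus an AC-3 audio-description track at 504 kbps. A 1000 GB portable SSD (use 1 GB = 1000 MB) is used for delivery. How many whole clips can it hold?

202

143 min = 8580 s
Audio: 504 kbps = 0.504 Mbps.
Total bitrate: 4.604 Mbps.
Per item: 4.604 Mbps × 8580 s = 39,502 Mb = 4,938 MB.
Capacity: 1000 GB = 8,000,000 Mb; 202.52 items → 202 complete.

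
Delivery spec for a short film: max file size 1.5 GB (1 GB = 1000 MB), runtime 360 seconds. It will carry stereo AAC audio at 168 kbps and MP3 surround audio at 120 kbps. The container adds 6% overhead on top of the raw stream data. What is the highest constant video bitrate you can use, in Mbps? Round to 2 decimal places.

Budget: 1.5 GB = 12000.0 Mb.
Stream payload after overhead: 12000.0 / 1.06 = 11320.8 Mb.
Total bitrate budget: 11320.8 Mb / 360 s = 31.447 Mbps.
Audio total: 168 + 120 = 288 kbps = 0.288 Mbps.
Video: 31.447 − 0.288 = 31.159 Mbps.

31.16 Mbps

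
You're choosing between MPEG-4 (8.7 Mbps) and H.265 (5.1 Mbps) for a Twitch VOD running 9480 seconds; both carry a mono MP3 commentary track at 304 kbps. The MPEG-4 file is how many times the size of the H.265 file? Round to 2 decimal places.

1.67

Audio: 304 kbps = 0.304 Mbps.
MPEG-4: 9.004 Mbps × 9480 s = 85357.9 Mb = 10.670 GB.
H.265: 5.404 Mbps × 9480 s = 51229.9 Mb = 6.404 GB.
Ratio: 10.670 / 6.404 = 1.666.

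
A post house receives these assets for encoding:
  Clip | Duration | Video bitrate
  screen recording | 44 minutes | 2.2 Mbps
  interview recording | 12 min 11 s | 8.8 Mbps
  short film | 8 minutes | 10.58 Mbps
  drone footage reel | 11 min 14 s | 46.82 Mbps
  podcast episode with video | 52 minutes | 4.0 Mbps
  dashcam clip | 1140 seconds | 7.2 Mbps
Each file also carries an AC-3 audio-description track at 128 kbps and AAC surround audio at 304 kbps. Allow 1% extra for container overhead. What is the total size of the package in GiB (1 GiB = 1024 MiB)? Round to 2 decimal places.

Audio total: 128 + 304 = 432 kbps = 0.432 Mbps.
screen recording: 2.632 Mbps × 2640 s × 1.01 = 7018.0 Mb
interview recording: 9.232 Mbps × 731 s × 1.01 = 6816.1 Mb
short film: 11.012 Mbps × 480 s × 1.01 = 5338.6 Mb
drone footage reel: 47.252 Mbps × 674 s × 1.01 = 32166.3 Mb
podcast episode with video: 4.432 Mbps × 3120 s × 1.01 = 13966.1 Mb
dashcam clip: 7.632 Mbps × 1140 s × 1.01 = 8787.5 Mb
Total: 74092.6 Mb = 9261.6 MB.
= 8.626 GiB.

8.63 GiB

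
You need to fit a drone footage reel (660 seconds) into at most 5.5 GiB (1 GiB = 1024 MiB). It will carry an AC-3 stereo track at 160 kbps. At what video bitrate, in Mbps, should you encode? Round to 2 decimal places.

Budget: 5.5 GiB = 47244.6 Mb.
Total bitrate budget: 47244.6 Mb / 660 s = 71.583 Mbps.
Audio: 160 kbps = 0.160 Mbps.
Video: 71.583 − 0.160 = 71.423 Mbps.

71.42 Mbps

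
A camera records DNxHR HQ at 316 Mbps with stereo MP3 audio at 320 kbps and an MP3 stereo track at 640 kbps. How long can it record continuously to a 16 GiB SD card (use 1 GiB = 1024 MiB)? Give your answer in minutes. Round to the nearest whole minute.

Audio total: 320 + 640 = 960 kbps = 0.960 Mbps.
Total bitrate: 316 + 0.960 = 316.960 Mbps.
Capacity: 16 GiB = 137,439 Mb.
Recording time: 137,439 / 316.960 = 433.6 s ≈ 7.23 minutes.

7 minutes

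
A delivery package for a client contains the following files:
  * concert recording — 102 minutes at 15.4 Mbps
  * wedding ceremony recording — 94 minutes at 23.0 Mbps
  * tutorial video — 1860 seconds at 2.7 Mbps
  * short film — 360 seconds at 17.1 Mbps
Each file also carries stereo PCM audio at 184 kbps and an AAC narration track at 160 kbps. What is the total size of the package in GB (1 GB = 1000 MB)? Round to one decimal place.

Audio total: 184 + 160 = 344 kbps = 0.344 Mbps.
concert recording: 15.744 Mbps × 6120 s = 96353.3 Mb
wedding ceremony recording: 23.344 Mbps × 5640 s = 131660.2 Mb
tutorial video: 3.044 Mbps × 1860 s = 5661.8 Mb
short film: 17.444 Mbps × 360 s = 6279.8 Mb
Total: 239955.1 Mb = 29994.4 MB.
= 29.99 GB.

30.0 GB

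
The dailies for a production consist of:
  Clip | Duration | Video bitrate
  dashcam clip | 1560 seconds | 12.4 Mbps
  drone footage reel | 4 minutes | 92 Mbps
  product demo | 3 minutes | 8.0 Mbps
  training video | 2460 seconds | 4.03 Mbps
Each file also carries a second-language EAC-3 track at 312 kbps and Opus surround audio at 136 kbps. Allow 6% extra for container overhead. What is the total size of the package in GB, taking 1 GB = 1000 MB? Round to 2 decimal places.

Audio total: 312 + 136 = 448 kbps = 0.448 Mbps.
dashcam clip: 12.848 Mbps × 1560 s × 1.06 = 21245.5 Mb
drone footage reel: 92.448 Mbps × 240 s × 1.06 = 23518.8 Mb
product demo: 8.448 Mbps × 180 s × 1.06 = 1611.9 Mb
training video: 4.478 Mbps × 2460 s × 1.06 = 11676.8 Mb
Total: 58052.9 Mb = 7256.6 MB.
= 7.257 GB.

7.26 GB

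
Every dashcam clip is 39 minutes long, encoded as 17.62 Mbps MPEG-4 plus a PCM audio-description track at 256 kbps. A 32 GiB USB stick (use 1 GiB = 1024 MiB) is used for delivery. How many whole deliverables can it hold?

39 min = 2340 s
Audio: 256 kbps = 0.256 Mbps.
Total bitrate: 17.876 Mbps.
Per item: 17.876 Mbps × 2340 s = 41,830 Mb = 5,229 MB.
Capacity: 32 GiB = 274,878 Mb; 6.57 items → 6 complete.

6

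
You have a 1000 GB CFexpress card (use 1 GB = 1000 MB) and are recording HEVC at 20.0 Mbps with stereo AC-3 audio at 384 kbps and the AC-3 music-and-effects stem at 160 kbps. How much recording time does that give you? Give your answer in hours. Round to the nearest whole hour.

108 hours

Audio total: 384 + 160 = 544 kbps = 0.544 Mbps.
Total bitrate: 20.0 + 0.544 = 20.544 Mbps.
Capacity: 1000 GB = 8,000,000 Mb.
Recording time: 8,000,000 / 20.544 = 389,408 s ≈ 108 hours.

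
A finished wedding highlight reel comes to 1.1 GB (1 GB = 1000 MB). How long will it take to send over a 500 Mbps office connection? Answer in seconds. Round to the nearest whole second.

18 seconds

File: 1.1 GB = 8800.0 Mb.
At 500 Mbps: 8800.0 / 500 = 17.6 s ≈ 17.6 seconds.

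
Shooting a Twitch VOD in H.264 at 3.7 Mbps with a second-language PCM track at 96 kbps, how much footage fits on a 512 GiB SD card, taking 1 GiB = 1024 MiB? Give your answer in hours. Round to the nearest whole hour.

322 hours

Audio: 96 kbps = 0.096 Mbps.
Total bitrate: 3.7 + 0.096 = 3.796 Mbps.
Capacity: 512 GiB = 4,398,047 Mb.
Recording time: 4,398,047 / 3.796 = 1,158,600 s ≈ 322 hours.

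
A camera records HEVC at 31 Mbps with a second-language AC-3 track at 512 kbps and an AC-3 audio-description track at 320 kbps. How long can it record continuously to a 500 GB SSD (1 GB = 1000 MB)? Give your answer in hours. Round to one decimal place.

Audio total: 512 + 320 = 832 kbps = 0.832 Mbps.
Total bitrate: 31 + 0.832 = 31.832 Mbps.
Capacity: 500 GB = 4,000,000 Mb.
Recording time: 4,000,000 / 31.832 = 125,660 s ≈ 34.9 hours.

34.9 hours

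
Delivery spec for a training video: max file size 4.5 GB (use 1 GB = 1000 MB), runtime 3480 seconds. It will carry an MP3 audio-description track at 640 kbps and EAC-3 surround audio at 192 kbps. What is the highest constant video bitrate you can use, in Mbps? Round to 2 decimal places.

Budget: 4.5 GB = 36000.0 Mb.
Total bitrate budget: 36000.0 Mb / 3480 s = 10.345 Mbps.
Audio total: 640 + 192 = 832 kbps = 0.832 Mbps.
Video: 10.345 − 0.832 = 9.513 Mbps.

9.51 Mbps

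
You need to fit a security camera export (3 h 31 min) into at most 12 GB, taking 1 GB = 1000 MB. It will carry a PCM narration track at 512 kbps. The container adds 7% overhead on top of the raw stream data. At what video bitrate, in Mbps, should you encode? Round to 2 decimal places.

6.57 Mbps

Budget: 12 GB = 96000.0 Mb.
Stream payload after overhead: 96000.0 / 1.07 = 89719.6 Mb.
3 h 31 min = 211 min = 12660 s
Total bitrate budget: 89719.6 Mb / 12660 s = 7.087 Mbps.
Audio: 512 kbps = 0.512 Mbps.
Video: 7.087 − 0.512 = 6.575 Mbps.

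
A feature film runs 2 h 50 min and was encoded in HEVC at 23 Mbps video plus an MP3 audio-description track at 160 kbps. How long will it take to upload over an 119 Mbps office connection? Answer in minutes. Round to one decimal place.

2 h 50 min = 170 min = 10200 s
Audio: 160 kbps = 0.160 Mbps.
Total bitrate: 23.160 Mbps.
File: 23.160 Mbps × 10200 s = 236232.0 Mb.
At 119 Mbps: 236232.0 / 119 = 1985.1 s ≈ 33.1 minutes.

33.1 minutes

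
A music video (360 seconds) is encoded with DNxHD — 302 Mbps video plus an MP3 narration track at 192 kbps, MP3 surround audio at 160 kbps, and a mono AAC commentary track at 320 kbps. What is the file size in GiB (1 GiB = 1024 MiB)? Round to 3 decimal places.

12.685 GiB

Audio total: 192 + 160 + 320 = 672 kbps = 0.672 Mbps.
Total bitrate: 302 + 0.672 = 302.672 Mbps.
Stream data: 302.672 Mbps × 360 s = 108961.9 Mb.
108,962 Mb = 13,620,240,000 bytes ÷ 1,073,741,824 = 12.68 GiB.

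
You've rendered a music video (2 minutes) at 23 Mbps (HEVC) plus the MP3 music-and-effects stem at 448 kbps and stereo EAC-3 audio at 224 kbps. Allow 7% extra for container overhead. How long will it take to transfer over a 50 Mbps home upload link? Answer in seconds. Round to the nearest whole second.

61 seconds

2 min = 120 s
Audio total: 448 + 224 = 672 kbps = 0.672 Mbps.
Total bitrate: 23.672 Mbps.
File: 23.672 Mbps × 120 s = 2840.6 Mb.
With 7% container overhead: ×1.07. → 3039.5 Mb.
At 50 Mbps: 3039.5 / 50 = 60.8 s ≈ 60.8 seconds.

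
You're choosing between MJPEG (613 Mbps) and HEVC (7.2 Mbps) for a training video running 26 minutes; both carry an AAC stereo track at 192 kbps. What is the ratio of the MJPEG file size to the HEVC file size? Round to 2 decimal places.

26 min = 1560 s
Audio: 192 kbps = 0.192 Mbps.
MJPEG: 613.192 Mbps × 1560 s = 956579.5 Mb = 119.572 GB.
HEVC: 7.392 Mbps × 1560 s = 11531.5 Mb = 1.441 GB.
Ratio: 119.572 / 1.441 = 82.953.

82.95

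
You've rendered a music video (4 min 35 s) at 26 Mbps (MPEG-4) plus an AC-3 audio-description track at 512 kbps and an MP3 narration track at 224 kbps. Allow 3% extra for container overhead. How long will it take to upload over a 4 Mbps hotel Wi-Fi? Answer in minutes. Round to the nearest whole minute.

32 minutes

4 min 35 s = 275 s
Audio total: 512 + 224 = 736 kbps = 0.736 Mbps.
Total bitrate: 26.736 Mbps.
File: 26.736 Mbps × 275 s = 7352.4 Mb.
With 3% container overhead: ×1.03. → 7573.0 Mb.
At 4 Mbps: 7573.0 / 4 = 1893.2 s ≈ 31.6 minutes.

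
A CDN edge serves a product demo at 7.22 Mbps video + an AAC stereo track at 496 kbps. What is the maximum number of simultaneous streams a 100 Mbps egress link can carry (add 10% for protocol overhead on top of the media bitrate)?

Audio: 496 kbps = 0.496 Mbps.
Per-viewer media rate: 7.716 Mbps.
On the wire with 10% overhead: 8.488 Mbps.
100 Mbps = 100.0 Mbps; 100.0 / 8.488 = 11.78 → 11 viewers.

11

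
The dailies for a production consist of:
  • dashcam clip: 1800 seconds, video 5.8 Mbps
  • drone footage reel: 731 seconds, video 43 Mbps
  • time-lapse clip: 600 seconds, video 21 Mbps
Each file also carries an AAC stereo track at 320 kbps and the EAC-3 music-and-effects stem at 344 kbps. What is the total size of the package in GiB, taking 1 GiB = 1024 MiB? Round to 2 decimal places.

6.58 GiB

Audio total: 320 + 344 = 664 kbps = 0.664 Mbps.
dashcam clip: 6.464 Mbps × 1800 s = 11635.2 Mb
drone footage reel: 43.664 Mbps × 731 s = 31918.4 Mb
time-lapse clip: 21.664 Mbps × 600 s = 12998.4 Mb
Total: 56552.0 Mb = 7069.0 MB.
= 6.584 GiB.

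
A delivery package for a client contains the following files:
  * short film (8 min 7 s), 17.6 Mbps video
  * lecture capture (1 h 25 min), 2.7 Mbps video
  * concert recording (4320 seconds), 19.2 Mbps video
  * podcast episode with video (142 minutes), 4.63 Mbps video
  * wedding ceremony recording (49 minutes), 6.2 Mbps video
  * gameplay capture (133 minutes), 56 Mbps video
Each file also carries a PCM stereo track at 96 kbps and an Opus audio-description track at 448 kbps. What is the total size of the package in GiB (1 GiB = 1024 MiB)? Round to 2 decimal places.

Audio total: 96 + 448 = 544 kbps = 0.544 Mbps.
short film: 18.144 Mbps × 487 s = 8836.1 Mb
lecture capture: 3.244 Mbps × 5100 s = 16544.4 Mb
concert recording: 19.744 Mbps × 4320 s = 85294.1 Mb
podcast episode with video: 5.174 Mbps × 8520 s = 44082.5 Mb
wedding ceremony recording: 6.744 Mbps × 2940 s = 19827.4 Mb
gameplay capture: 56.544 Mbps × 7980 s = 451221.1 Mb
Total: 625805.6 Mb = 78225.7 MB.
= 72.85 GiB.

72.85 GiB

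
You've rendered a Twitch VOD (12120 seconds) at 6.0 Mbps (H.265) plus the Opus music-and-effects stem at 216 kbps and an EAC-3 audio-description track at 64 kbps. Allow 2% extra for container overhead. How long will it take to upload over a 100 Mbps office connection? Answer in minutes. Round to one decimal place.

12.9 minutes

Audio total: 216 + 64 = 280 kbps = 0.280 Mbps.
Total bitrate: 6.280 Mbps.
File: 6.280 Mbps × 12120 s = 76113.6 Mb.
With 2% container overhead: ×1.02. → 77635.9 Mb.
At 100 Mbps: 77635.9 / 100 = 776.4 s ≈ 12.9 minutes.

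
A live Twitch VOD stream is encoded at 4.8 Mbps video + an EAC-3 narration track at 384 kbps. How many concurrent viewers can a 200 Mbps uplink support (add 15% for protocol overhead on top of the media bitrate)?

33

Audio: 384 kbps = 0.384 Mbps.
Per-viewer media rate: 5.184 Mbps.
On the wire with 15% overhead: 5.962 Mbps.
200 Mbps = 200.0 Mbps; 200.0 / 5.962 = 33.55 → 33 viewers.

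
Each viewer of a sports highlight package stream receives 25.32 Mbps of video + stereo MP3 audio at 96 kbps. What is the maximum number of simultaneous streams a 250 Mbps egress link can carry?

9

Audio: 96 kbps = 0.096 Mbps.
Per-viewer media rate: 25.416 Mbps.
250 Mbps = 250.0 Mbps; 250.0 / 25.416 = 9.84 → 9 viewers.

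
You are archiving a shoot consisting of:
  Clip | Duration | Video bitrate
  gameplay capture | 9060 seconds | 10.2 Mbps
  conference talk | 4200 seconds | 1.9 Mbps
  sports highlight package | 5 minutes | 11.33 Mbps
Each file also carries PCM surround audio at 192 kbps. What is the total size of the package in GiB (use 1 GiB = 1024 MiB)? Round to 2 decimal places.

Audio: 192 kbps = 0.192 Mbps.
gameplay capture: 10.392 Mbps × 9060 s = 94151.5 Mb
conference talk: 2.092 Mbps × 4200 s = 8786.4 Mb
sports highlight package: 11.522 Mbps × 300 s = 3456.6 Mb
Total: 106394.5 Mb = 13299.3 MB.
= 12.39 GiB.

12.39 GiB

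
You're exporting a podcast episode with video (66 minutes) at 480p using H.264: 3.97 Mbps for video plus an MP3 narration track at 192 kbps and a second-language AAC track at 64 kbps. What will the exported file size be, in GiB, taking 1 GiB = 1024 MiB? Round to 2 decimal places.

1.95 GiB

66 min = 3960 s
Audio total: 192 + 64 = 256 kbps = 0.256 Mbps.
Total bitrate: 3.97 + 0.256 = 4.226 Mbps.
Stream data: 4.226 Mbps × 3960 s = 16735.0 Mb.
16,735 Mb = 2,091,870,000 bytes ÷ 1,073,741,824 = 1.948 GiB.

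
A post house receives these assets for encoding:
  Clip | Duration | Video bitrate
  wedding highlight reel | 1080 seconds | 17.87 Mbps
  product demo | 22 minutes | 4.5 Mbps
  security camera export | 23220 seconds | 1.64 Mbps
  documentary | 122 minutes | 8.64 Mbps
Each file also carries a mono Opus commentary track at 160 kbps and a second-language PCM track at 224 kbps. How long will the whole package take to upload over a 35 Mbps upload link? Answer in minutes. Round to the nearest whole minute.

Audio total: 160 + 224 = 384 kbps = 0.384 Mbps.
wedding highlight reel: 18.254 Mbps × 1080 s = 19714.3 Mb
product demo: 4.884 Mbps × 1320 s = 6446.9 Mb
security camera export: 2.024 Mbps × 23220 s = 46997.3 Mb
documentary: 9.024 Mbps × 7320 s = 66055.7 Mb
Total: 139214.2 Mb = 17401.8 MB.
At 35 Mbps: 139214.2 / 35 = 3978 s ≈ 66.3 minutes.

66 minutes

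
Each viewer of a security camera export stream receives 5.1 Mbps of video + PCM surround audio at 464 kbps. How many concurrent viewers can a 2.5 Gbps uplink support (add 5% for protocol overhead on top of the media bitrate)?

Audio: 464 kbps = 0.464 Mbps.
Per-viewer media rate: 5.564 Mbps.
On the wire with 5% overhead: 5.842 Mbps.
2.5 Gbps = 2,500 Mbps; 2,500 / 5.842 = 427.92 → 427 viewers.

427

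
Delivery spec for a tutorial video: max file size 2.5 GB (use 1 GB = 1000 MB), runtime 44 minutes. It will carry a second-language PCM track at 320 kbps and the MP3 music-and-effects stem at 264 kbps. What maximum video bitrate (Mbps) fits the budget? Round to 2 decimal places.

Budget: 2.5 GB = 20000.0 Mb.
44 min = 2640 s
Total bitrate budget: 20000.0 Mb / 2640 s = 7.576 Mbps.
Audio total: 320 + 264 = 584 kbps = 0.584 Mbps.
Video: 7.576 − 0.584 = 6.992 Mbps.

6.99 Mbps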